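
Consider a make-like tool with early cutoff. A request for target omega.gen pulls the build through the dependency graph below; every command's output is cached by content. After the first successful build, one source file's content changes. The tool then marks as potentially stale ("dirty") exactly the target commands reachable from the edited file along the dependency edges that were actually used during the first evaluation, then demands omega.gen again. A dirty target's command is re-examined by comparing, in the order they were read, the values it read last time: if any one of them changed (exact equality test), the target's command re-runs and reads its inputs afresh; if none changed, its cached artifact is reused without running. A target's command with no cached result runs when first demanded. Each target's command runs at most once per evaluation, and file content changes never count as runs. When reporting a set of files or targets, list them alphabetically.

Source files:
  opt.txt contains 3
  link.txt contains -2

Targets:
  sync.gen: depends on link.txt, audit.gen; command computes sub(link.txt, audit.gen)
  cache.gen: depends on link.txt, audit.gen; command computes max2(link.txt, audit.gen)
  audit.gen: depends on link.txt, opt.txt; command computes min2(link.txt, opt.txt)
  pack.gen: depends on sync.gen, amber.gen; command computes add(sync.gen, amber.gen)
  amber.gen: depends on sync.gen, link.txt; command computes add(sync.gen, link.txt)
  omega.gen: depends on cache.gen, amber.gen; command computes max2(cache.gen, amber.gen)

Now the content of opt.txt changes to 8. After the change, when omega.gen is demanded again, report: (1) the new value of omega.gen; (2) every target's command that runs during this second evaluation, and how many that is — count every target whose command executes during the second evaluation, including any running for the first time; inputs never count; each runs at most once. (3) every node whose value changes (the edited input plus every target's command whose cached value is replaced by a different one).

First demand of the output computes:
  audit.gen = min2(-2, 3) = -2
  cache.gen = max2(-2, -2) = -2
  sync.gen = sub(-2, -2) = 0
  amber.gen = add(0, -2) = -2
  omega.gen = max2(-2, -2) = -2

After the edit, cleaning proceeds:
  audit.gen: a read changed (opt.txt 3->8) — executes, giving -2 — identical to its old value.
  cache.gen: dirty, but its reads are unchanged (link.txt unchanged, audit.gen unchanged); cached -2 stands.
  sync.gen: dirty, but its reads are unchanged (link.txt unchanged, audit.gen unchanged); cached 0 stands.
  amber.gen: dirty, but its reads are unchanged (sync.gen unchanged, link.txt unchanged); cached -2 stands.
  omega.gen: dirty, but its reads are unchanged (cache.gen unchanged, amber.gen unchanged); cached -2 stands.

Note the absorption at audit.gen: it re-runs yet its value is the same, leaving the output's value untouched.

Demanding omega.gen again yields -2.
1 target commands run: audit.gen.
The nodes whose values change: opt.txt.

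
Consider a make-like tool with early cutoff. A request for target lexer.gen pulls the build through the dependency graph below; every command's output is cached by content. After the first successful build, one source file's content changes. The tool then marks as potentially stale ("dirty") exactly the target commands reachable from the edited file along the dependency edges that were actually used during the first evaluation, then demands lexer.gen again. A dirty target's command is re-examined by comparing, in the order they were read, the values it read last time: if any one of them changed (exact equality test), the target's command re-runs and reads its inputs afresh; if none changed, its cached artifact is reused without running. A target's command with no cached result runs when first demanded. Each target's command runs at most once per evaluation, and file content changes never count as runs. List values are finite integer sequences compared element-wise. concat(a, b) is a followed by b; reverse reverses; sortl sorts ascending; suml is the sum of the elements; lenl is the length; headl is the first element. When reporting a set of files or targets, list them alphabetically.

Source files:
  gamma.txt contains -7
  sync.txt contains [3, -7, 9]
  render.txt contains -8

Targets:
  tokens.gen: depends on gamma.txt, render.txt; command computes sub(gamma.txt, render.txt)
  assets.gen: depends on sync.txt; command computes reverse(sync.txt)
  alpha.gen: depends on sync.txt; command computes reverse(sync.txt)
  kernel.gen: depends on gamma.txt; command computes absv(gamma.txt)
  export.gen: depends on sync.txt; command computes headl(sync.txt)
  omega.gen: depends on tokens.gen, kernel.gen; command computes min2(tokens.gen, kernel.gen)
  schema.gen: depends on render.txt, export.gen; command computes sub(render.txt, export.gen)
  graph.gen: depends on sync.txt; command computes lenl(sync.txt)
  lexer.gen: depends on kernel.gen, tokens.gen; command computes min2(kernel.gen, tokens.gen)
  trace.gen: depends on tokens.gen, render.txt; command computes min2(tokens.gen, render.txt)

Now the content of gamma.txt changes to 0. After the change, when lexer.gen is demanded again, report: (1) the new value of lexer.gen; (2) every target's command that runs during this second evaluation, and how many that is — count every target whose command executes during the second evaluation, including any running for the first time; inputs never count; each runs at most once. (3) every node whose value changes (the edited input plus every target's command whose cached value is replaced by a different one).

First demand of the output computes:
  kernel.gen = absv(-7) = 7
  tokens.gen = sub(-7, -8) = 1
  lexer.gen = min2(7, 1) = 1

After the edit, cleaning proceeds:
  kernel.gen: a read changed (gamma.txt -7->0) — executes, giving 0.
  tokens.gen: a read changed (gamma.txt -7->0) — executes, giving 8.
  lexer.gen: a read changed (kernel.gen 7->0; tokens.gen 1->8) — executes, giving 0.

Demanding lexer.gen again yields 0.
3 target commands run: kernel.gen, lexer.gen, tokens.gen.
The nodes whose values change: gamma.txt, kernel.gen, lexer.gen, tokens.gen.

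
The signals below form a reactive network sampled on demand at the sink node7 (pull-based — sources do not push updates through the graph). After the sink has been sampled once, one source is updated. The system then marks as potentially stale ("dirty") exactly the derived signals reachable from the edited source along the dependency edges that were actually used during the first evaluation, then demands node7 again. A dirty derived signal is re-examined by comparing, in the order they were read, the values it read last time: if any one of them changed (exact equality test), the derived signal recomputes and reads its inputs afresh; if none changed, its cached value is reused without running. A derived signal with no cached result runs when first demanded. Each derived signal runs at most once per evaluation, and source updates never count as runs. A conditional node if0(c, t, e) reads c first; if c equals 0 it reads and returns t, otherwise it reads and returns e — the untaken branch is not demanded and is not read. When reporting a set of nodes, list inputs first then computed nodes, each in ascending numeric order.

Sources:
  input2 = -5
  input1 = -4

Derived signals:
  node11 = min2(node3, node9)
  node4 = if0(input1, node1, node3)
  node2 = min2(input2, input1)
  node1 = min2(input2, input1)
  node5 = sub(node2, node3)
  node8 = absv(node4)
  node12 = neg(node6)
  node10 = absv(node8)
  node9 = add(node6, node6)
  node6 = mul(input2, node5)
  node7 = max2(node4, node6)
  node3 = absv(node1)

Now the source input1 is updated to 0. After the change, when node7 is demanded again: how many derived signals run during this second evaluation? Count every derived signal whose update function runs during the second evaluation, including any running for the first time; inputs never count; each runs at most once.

Run set: node1, node2, node4, node7 (4 run).
The important point: at node3 every value read last time is unchanged, so the dirty flag clears without a run.

Initial pass — values computed on the first demand:
  node1 = min2(-5, -4) = -5
  node2 = min2(-5, -4) = -5
  node3 = absv(-5) = 5
  node4 = if0(input1=-4 -> else branch node3) = 5
  node5 = sub(-5, 5) = -10
  node6 = mul(-5, -10) = 50
  node7 = max2(5, 50) = 50

Second demand — change propagation:
  node1: re-runs because input1 -4->0; new result -5 (unchanged).
  node2: re-runs because input1 -4->0; new result -5 (unchanged).
  node3: re-examined; everything it read last time is the same (node1 unchanged) — cache 5 kept, no run.
  node4: re-runs because input1 -4->0; new result -5.
  node5: re-examined; everything it read last time is the same (node2 unchanged, node3 unchanged) — cache -10 kept, no run.
  node6: re-examined; everything it read last time is the same (input2 unchanged, node5 unchanged) — cache 50 kept, no run.
  node7: re-runs because node4 5->-5; new result 50 (unchanged).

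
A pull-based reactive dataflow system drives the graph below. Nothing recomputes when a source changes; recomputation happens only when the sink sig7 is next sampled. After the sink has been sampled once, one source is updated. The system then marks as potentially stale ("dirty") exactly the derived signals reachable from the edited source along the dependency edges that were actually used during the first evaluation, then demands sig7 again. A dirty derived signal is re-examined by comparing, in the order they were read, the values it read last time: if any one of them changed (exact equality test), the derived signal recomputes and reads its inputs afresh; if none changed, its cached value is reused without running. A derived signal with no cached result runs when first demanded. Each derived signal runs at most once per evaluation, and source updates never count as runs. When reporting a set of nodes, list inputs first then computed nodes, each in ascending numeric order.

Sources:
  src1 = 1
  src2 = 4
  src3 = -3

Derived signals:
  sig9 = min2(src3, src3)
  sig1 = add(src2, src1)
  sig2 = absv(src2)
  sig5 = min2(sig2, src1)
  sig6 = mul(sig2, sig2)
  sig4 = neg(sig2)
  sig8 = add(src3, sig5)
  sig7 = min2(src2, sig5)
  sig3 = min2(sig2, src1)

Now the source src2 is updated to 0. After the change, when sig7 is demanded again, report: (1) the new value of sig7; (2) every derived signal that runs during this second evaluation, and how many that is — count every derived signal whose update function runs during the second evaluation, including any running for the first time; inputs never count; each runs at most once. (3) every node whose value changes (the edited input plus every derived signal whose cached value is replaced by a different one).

First evaluation (everything demanded from the output):
  sig2 = absv(4) = 4
  sig5 = min2(4, 1) = 1
  sig7 = min2(4, 1) = 1

Propagation after the edit:
  sig2: runs — src2 4->0; result 0.
  sig5: runs — sig2 4->0; result 0.
  sig7: runs — src2 4->0; sig5 1->0; result 0.

New value of sig7: 0.
Derived signals that run: sig2, sig5, sig7 — 3 in total.
Values that change: src2, sig2, sig5, sig7.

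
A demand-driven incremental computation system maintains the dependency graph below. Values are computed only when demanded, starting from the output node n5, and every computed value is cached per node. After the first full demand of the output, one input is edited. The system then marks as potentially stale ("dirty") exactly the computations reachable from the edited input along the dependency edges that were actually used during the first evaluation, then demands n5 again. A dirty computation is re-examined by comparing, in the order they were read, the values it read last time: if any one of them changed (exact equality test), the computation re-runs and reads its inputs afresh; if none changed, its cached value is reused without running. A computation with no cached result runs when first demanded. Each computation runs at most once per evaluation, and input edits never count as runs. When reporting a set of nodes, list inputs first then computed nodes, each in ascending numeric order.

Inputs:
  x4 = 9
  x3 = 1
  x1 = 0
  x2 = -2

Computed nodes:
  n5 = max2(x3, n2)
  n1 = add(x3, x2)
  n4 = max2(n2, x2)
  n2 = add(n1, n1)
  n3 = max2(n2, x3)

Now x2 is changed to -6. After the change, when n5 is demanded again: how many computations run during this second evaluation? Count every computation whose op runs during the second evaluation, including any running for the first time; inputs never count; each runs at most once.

First evaluation (everything demanded from the output):
  n1 = add(1, -2) = -1
  n2 = add(-1, -1) = -2
  n5 = max2(1, -2) = 1

Propagation after the edit:
  n1: runs — x2 -2->-6; result -5.
  n2: runs — n1 -1->-5; n1 -1->-5; result -10.
  n5: runs — n2 -2->-10; result 1 (same value as before).

Computations that run: n1, n2, n5 — 3 in total.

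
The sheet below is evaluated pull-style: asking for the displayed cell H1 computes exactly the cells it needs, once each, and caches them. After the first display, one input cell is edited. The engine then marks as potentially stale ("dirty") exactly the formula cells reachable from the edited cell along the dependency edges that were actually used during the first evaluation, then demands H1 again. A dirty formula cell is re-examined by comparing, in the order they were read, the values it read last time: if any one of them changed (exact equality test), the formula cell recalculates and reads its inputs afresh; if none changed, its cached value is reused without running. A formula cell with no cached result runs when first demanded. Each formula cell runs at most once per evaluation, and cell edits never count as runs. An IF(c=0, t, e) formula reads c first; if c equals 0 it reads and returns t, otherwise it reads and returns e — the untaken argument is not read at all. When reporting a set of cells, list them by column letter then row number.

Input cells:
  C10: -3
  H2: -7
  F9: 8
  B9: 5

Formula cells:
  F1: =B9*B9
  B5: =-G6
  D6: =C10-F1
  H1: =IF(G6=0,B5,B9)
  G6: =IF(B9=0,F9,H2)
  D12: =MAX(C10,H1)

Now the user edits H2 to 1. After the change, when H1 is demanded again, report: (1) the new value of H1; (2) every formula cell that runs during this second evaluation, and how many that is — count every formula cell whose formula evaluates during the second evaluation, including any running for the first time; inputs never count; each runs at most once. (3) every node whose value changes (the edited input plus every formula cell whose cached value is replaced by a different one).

Demanding H1 again yields 5.
2 formula cells run: G6, H1.
The nodes whose values change: G6, H2.

First demand of the output computes:
  G6 = IF(B9=0: B9=5 -> else branch H2) = -7
  H1 = IF(G6=0: G6=-7 -> else branch B9) = 5

After the edit, cleaning proceeds:
  G6: a read changed (H2 -7->1) — executes, giving 1.
  H1: a read changed (G6 -7->1) — executes, giving 5 — identical to its old value.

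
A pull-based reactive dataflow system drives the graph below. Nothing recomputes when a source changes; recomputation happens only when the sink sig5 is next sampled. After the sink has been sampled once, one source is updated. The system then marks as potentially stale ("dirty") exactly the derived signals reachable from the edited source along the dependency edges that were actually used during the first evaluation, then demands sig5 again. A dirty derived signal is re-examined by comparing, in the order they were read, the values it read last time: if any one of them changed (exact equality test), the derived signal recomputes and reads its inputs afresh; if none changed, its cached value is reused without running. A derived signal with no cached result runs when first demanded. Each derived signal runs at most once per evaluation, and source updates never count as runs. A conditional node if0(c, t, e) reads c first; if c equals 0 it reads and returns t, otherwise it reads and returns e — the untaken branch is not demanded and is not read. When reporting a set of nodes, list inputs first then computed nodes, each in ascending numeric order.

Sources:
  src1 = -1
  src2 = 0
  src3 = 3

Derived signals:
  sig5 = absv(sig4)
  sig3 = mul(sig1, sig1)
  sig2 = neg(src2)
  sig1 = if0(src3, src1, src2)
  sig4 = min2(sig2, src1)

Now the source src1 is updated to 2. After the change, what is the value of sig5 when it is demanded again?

First evaluation (everything demanded from the output):
  sig2 = neg(0) = 0
  sig4 = min2(0, -1) = -1
  sig5 = absv(-1) = 1

Propagation after the edit:
  sig4: runs — src1 -1->2; result 0.
  sig5: runs — sig4 -1->0; result 0.

New value of sig5: 0.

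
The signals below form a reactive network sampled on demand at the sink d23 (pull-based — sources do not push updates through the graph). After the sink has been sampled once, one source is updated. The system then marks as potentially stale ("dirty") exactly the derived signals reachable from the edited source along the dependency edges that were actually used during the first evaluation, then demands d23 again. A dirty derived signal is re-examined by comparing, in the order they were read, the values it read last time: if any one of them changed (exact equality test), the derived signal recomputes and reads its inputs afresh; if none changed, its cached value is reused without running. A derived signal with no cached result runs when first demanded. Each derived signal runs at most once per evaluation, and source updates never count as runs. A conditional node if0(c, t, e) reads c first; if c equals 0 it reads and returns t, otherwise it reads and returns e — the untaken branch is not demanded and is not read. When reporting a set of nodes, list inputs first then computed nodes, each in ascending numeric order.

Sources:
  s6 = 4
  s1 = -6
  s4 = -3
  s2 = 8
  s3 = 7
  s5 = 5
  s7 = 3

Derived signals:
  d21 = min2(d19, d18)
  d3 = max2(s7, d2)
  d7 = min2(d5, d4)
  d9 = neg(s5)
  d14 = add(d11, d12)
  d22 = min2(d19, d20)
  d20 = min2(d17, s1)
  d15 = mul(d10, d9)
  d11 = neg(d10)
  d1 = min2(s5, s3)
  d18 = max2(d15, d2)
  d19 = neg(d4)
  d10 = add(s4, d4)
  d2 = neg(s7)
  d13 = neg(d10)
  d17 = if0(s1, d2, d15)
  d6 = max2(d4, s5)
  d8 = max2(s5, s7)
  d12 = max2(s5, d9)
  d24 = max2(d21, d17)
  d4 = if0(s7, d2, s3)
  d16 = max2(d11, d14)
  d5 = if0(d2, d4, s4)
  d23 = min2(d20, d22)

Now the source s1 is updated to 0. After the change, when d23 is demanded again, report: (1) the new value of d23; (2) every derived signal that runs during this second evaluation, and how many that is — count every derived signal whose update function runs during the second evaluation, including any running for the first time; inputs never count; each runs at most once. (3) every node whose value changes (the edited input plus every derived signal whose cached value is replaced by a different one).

d23 now evaluates to -7.
Run set: d2, d17, d20, d22, d23 (5 run).
Changed values: s1, d17, d20, d22, d23.
The important point: the flipped condition pulls in fresh nodes; d2 runs for the first time.

Initial pass — values computed on the first demand:
  d4 = if0(s7=3 -> else branch s3) = 7
  d9 = neg(5) = -5
  d10 = add(-3, 7) = 4
  d15 = mul(4, -5) = -20
  d17 = if0(s1=-6 -> else branch d15) = -20
  d19 = neg(7) = -7
  d20 = min2(-20, -6) = -20
  d22 = min2(-7, -20) = -20
  d23 = min2(-20, -20) = -20

Second demand — change propagation:
  d2: newly demanded (no cache) — executes and yields -3.
  d17: re-runs because s1 -6->0; new result -3.
  d20: re-runs because d17 -20->-3; s1 -6->0; new result -3.
  d22: re-runs because d20 -20->-3; new result -7.
  d23: re-runs because d20 -20->-3; d22 -20->-7; new result -7.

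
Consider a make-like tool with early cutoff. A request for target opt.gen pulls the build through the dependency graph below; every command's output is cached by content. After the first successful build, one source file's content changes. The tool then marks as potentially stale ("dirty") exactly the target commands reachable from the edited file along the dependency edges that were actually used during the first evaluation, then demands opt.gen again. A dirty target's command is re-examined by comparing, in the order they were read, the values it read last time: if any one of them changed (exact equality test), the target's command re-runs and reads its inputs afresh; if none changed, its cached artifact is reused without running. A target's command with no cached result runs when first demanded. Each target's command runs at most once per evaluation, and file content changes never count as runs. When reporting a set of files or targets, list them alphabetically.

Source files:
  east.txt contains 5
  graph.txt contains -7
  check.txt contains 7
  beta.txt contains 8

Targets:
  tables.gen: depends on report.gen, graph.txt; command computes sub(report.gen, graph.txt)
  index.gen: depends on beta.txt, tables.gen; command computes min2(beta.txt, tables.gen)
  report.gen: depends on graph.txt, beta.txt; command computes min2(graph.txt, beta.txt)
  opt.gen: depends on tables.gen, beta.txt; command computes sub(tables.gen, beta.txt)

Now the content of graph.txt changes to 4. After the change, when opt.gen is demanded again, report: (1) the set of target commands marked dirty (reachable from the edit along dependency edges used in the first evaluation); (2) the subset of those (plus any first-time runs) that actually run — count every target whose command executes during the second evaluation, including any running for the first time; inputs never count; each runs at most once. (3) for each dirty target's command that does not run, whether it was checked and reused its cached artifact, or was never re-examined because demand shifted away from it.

First demand of the output computes:
  report.gen = min2(-7, 8) = -7
  tables.gen = sub(-7, -7) = 0
  opt.gen = sub(0, 8) = -8

After the edit, cleaning proceeds:
  report.gen: a read changed (graph.txt -7->4) — executes, giving 4.
  tables.gen: a read changed (report.gen -7->4; graph.txt -7->4) — executes, giving 0 — identical to its old value.
  opt.gen: dirty, but its reads are unchanged (tables.gen unchanged, beta.txt unchanged); cached -8 stands.

Note the absorption at tables.gen: it re-runs yet its value is the same, leaving the output's value untouched.

The edit dirties: opt.gen, report.gen, tables.gen.
2 target commands run: report.gen, tables.gen.
Cache hits after checking: opt.gen.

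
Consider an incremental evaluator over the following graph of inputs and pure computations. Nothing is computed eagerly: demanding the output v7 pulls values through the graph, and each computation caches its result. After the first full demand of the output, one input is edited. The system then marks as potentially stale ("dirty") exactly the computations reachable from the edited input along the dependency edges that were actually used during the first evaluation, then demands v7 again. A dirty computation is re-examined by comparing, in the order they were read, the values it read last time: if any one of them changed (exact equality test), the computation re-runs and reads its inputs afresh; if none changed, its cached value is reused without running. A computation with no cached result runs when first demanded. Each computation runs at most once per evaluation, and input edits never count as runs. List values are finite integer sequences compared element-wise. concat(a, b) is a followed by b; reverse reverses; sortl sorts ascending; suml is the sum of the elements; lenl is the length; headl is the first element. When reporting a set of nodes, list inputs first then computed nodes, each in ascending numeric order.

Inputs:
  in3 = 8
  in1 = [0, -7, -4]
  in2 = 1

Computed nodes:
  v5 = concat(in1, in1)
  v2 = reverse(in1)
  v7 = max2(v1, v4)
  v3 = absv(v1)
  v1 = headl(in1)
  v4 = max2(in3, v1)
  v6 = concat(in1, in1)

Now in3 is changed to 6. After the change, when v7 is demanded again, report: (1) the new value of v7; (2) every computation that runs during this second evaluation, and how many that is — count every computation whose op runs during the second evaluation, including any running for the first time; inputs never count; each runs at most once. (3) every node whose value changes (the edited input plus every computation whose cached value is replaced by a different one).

Initial pass — values computed on the first demand:
  v1 = headl([0, -7, -4]) = 0
  v4 = max2(8, 0) = 8
  v7 = max2(0, 8) = 8

Second demand — change propagation:
  v4: re-runs because in3 8->6; new result 6.
  v7: re-runs because v4 8->6; new result 6.

v7 now evaluates to 6.
Run set: v4, v7 (2 run).
Changed values: in3, v4, v7.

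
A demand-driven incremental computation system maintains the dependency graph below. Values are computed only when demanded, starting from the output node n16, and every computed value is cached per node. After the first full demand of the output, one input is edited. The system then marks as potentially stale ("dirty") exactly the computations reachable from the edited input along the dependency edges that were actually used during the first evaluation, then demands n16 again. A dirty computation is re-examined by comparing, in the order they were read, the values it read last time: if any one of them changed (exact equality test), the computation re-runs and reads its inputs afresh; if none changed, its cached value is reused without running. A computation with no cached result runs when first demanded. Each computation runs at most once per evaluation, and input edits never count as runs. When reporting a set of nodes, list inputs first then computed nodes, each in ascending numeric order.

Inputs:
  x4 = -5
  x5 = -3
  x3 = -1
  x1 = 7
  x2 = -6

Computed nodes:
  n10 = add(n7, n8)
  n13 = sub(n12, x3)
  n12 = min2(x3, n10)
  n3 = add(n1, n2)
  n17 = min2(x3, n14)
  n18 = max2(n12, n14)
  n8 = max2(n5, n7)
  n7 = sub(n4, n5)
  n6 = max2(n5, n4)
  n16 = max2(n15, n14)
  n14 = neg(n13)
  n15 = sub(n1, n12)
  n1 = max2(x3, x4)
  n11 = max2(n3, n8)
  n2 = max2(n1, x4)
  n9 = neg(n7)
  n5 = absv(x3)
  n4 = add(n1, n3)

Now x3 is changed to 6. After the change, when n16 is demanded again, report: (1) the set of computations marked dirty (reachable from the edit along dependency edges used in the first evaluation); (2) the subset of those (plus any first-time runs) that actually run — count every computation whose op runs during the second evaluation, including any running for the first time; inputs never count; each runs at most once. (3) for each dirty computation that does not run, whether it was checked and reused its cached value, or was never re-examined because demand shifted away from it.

First evaluation (everything demanded from the output):
  n1 = max2(-1, -5) = -1
  n2 = max2(-1, -5) = -1
  n3 = add(-1, -1) = -2
  n4 = add(-1, -2) = -3
  n5 = absv(-1) = 1
  n7 = sub(-3, 1) = -4
  n8 = max2(1, -4) = 1
  n10 = add(-4, 1) = -3
  n12 = min2(-1, -3) = -3
  n13 = sub(-3, -1) = -2
  n14 = neg(-2) = 2
  n15 = sub(-1, -3) = 2
  n16 = max2(2, 2) = 2

Propagation after the edit:
  n1: runs — x3 -1->6; result 6.
  n2: runs — n1 -1->6; result 6.
  n3: runs — n1 -1->6; n2 -1->6; result 12.
  n4: runs — n1 -1->6; n3 -2->12; result 18.
  n5: runs — x3 -1->6; result 6.
  n7: runs — n4 -3->18; n5 1->6; result 12.
  n8: runs — n5 1->6; n7 -4->12; result 12.
  n10: runs — n7 -4->12; n8 1->12; result 24.
  n12: runs — x3 -1->6; n10 -3->24; result 6.
  n13: runs — n12 -3->6; x3 -1->6; result 0.
  n14: runs — n13 -2->0; result 0.
  n15: runs — n1 -1->6; n12 -3->6; result 0.
  n16: runs — n15 2->0; n14 2->0; result 0.

Marked dirty: n1, n2, n3, n4, n5, n7, n8, n10, n12, n13, n14, n15, n16.
Computations that run: n1, n2, n3, n4, n5, n7, n8, n10, n12, n13, n14, n15, n16 — 13 in total.
Every dirty computation ran.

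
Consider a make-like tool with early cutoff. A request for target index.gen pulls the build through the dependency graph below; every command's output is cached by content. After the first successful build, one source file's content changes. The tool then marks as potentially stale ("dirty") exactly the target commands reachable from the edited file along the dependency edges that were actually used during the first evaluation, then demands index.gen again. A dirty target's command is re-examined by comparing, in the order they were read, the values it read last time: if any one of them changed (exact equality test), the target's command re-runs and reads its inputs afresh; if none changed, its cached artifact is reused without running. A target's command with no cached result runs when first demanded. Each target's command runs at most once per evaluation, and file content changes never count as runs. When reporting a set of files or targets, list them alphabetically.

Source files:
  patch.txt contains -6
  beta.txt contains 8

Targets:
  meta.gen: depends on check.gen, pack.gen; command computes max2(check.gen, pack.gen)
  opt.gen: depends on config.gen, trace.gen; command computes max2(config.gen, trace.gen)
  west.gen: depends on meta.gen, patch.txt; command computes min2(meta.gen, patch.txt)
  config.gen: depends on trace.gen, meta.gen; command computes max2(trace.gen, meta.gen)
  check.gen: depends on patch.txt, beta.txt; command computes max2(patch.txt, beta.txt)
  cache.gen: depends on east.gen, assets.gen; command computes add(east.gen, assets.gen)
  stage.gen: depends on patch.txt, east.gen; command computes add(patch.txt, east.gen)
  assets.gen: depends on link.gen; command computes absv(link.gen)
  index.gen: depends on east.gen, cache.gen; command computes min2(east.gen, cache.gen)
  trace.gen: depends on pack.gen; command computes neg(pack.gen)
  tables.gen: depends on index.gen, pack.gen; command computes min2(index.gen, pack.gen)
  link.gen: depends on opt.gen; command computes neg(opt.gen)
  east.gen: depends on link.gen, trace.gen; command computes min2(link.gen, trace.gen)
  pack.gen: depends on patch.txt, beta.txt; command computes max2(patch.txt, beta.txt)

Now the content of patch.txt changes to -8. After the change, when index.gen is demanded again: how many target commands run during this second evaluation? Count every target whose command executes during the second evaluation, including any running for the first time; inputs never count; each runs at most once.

2 target commands run: check.gen, pack.gen.
Note where the cutoff bites: meta.gen is checked, finds nothing changed, and keeps its cache.

First demand of the output computes:
  check.gen = max2(-6, 8) = 8
  pack.gen = max2(-6, 8) = 8
  meta.gen = max2(8, 8) = 8
  trace.gen = neg(8) = -8
  config.gen = max2(-8, 8) = 8
  opt.gen = max2(8, -8) = 8
  link.gen = neg(8) = -8
  assets.gen = absv(-8) = 8
  east.gen = min2(-8, -8) = -8
  cache.gen = add(-8, 8) = 0
  index.gen = min2(-8, 0) = -8

After the edit, cleaning proceeds:
  check.gen: a read changed (patch.txt -6->-8) — executes, giving 8 — identical to its old value.
  pack.gen: a read changed (patch.txt -6->-8) — executes, giving 8 — identical to its old value.
  meta.gen: dirty, but its reads are unchanged (check.gen unchanged, pack.gen unchanged); cached 8 stands.
  trace.gen: dirty, but its reads are unchanged (pack.gen unchanged); cached -8 stands.
  config.gen: dirty, but its reads are unchanged (trace.gen unchanged, meta.gen unchanged); cached 8 stands.
  opt.gen: dirty, but its reads are unchanged (config.gen unchanged, trace.gen unchanged); cached 8 stands.
  link.gen: dirty, but its reads are unchanged (opt.gen unchanged); cached -8 stands.
  assets.gen: dirty, but its reads are unchanged (link.gen unchanged); cached 8 stands.
  east.gen: dirty, but its reads are unchanged (link.gen unchanged, trace.gen unchanged); cached -8 stands.
  cache.gen: dirty, but its reads are unchanged (east.gen unchanged, assets.gen unchanged); cached 0 stands.
  index.gen: dirty, but its reads are unchanged (east.gen unchanged, cache.gen unchanged); cached -8 stands.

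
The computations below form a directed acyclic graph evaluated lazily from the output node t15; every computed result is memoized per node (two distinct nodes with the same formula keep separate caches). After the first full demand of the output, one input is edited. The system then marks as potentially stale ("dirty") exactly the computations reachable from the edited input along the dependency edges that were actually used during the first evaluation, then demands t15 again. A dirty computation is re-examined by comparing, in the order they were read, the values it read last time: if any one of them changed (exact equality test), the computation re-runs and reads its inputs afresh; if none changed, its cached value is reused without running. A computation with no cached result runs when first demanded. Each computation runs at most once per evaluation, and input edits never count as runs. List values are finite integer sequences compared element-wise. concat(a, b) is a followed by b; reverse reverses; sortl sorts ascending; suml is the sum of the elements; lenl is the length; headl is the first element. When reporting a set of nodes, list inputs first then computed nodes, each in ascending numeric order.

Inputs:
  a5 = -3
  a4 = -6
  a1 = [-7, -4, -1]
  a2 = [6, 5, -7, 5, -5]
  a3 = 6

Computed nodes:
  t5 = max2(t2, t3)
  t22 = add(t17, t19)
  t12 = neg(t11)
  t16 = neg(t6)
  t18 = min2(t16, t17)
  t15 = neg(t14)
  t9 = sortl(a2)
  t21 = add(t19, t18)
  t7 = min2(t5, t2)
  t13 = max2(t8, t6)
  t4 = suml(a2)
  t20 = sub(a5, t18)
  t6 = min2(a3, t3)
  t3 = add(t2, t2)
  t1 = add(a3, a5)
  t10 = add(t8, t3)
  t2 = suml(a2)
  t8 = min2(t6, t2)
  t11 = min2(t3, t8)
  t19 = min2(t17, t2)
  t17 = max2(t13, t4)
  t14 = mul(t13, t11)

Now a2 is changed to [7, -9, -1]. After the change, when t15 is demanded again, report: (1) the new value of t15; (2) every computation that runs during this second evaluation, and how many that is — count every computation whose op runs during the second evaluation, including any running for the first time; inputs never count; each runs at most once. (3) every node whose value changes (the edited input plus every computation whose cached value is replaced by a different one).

First demand of the output computes:
  t2 = suml([6, 5, -7, 5, -5]) = 4
  t3 = add(4, 4) = 8
  t6 = min2(6, 8) = 6
  t8 = min2(6, 4) = 4
  t11 = min2(8, 4) = 4
  t13 = max2(4, 6) = 6
  t14 = mul(6, 4) = 24
  t15 = neg(24) = -24

After the edit, cleaning proceeds:
  t2: a read changed (a2 [6, 5, -7, 5, -5]->[7, -9, -1]) — executes, giving -3.
  t3: a read changed (t2 4->-3; t2 4->-3) — executes, giving -6.
  t6: a read changed (t3 8->-6) — executes, giving -6.
  t8: a read changed (t6 6->-6; t2 4->-3) — executes, giving -6.
  t11: a read changed (t3 8->-6; t8 4->-6) — executes, giving -6.
  t13: a read changed (t8 4->-6; t6 6->-6) — executes, giving -6.
  t14: a read changed (t13 6->-6; t11 4->-6) — executes, giving 36.
  t15: a read changed (t14 24->36) — executes, giving -36.

Demanding t15 again yields -36.
8 computations run: t2, t3, t6, t8, t11, t13, t14, t15.
The nodes whose values change: a2, t2, t3, t6, t8, t11, t13, t14, t15.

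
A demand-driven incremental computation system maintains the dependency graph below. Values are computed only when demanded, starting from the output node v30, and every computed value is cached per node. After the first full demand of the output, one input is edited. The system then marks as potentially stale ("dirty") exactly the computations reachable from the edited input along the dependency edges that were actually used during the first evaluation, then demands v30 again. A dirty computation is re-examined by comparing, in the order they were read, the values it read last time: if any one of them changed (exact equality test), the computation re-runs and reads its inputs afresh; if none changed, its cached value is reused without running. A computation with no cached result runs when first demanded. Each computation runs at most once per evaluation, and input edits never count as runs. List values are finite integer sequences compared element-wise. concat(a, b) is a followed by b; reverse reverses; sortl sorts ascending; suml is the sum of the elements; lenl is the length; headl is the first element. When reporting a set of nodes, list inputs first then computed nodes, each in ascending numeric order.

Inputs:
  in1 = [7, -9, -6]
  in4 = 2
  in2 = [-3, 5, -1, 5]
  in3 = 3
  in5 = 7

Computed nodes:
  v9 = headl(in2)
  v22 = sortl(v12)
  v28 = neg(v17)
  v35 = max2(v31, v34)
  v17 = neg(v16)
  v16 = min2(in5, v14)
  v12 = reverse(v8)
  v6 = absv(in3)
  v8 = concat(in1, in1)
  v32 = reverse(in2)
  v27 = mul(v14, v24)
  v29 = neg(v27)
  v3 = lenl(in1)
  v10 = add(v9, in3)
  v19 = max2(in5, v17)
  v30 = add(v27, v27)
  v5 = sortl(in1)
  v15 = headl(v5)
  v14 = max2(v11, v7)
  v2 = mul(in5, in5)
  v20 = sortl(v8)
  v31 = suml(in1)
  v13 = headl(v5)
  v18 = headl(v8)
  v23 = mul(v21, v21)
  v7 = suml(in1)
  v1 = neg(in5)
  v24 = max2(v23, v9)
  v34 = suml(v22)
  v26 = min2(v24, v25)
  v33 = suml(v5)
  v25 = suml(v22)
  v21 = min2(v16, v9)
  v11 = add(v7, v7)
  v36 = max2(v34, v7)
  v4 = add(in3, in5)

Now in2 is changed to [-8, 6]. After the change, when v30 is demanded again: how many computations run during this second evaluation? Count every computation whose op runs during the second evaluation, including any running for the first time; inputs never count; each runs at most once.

First evaluation (everything demanded from the output):
  v7 = suml([7, -9, -6]) = -8
  v9 = headl([-3, 5, -1, 5]) = -3
  v11 = add(-8, -8) = -16
  v14 = max2(-16, -8) = -8
  v16 = min2(7, -8) = -8
  v21 = min2(-8, -3) = -8
  v23 = mul(-8, -8) = 64
  v24 = max2(64, -3) = 64
  v27 = mul(-8, 64) = -512
  v30 = add(-512, -512) = -1024

Propagation after the edit:
  v9: runs — in2 [-3, 5, -1, 5]->[-8, 6]; result -8.
  v21: runs — v9 -3->-8; result -8 (same value as before).
  v23: checked — values it read are unchanged (v21 unchanged, v21 unchanged); reused cached 64 without running.
  v24: runs — v9 -3->-8; result 64 (same value as before).
  v27: checked — values it read are unchanged (v14 unchanged, v24 unchanged); reused cached -512 without running.
  v30: checked — values it read are unchanged (v27 unchanged, v27 unchanged); reused cached -1024 without running.

Key observation: the cutoff stops propagation at v23 — its inputs' values are unchanged, so it reuses its cache.

Computations that run: v9, v21, v24 — 3 in total.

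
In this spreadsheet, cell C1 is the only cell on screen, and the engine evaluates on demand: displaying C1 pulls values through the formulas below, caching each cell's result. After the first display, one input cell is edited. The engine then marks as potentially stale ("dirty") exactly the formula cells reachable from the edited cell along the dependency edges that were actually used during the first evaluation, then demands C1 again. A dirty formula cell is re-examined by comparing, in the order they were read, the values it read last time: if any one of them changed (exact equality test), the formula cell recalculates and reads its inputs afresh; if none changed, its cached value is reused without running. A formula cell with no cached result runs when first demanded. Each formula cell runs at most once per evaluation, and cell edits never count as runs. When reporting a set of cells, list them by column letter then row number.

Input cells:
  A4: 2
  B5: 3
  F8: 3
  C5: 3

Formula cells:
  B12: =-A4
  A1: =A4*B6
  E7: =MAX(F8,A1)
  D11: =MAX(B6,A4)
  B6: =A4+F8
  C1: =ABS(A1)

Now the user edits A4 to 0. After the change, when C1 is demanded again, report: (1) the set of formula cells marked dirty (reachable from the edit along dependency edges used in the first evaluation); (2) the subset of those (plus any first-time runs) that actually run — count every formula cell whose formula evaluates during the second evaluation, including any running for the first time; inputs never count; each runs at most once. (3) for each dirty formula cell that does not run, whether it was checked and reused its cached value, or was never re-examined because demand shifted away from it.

Initial pass — values computed on the first demand:
  B6 = 2 + 3 = 5
  A1 = 2 * 5 = 10
  C1 = ABS(10) = 10

Second demand — change propagation:
  B6: re-runs because A4 2->0; new result 3.
  A1: re-runs because A4 2->0; B6 5->3; new result 0.
  C1: re-runs because A1 10->0; new result 0.

Dirty set: A1, B6, C1.
Run set: A1, B6, C1 (3 run).
All dirty formula cells ended up running.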